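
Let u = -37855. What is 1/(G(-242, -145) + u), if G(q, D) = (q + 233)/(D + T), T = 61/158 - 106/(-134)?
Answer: -507503/19211494307 ≈ -2.6417e-5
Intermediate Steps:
T = 12461/10586 (T = 61*(1/158) - 106*(-1/134) = 61/158 + 53/67 = 12461/10586 ≈ 1.1771)
G(q, D) = (233 + q)/(12461/10586 + D) (G(q, D) = (q + 233)/(D + 12461/10586) = (233 + q)/(12461/10586 + D))
1/(G(-242, -145) + u) = 1/(10586*(233 - 242)/(12461 + 10586*(-145)) - 37855) = 1/(10586*(-9)/(12461 - 1534970) - 37855) = 1/(10586*(-9)/(-1522509) - 37855) = 1/(10586*(-1/1522509)*(-9) - 37855) = 1/(31758/507503 - 37855) = 1/(-19211494307/507503) = -507503/19211494307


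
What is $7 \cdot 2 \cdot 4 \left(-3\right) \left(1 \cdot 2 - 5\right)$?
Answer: $504$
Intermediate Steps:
$7 \cdot 2 \cdot 4 \left(-3\right) \left(1 \cdot 2 - 5\right) = 7 \cdot 8 \left(-3\right) \left(2 - 5\right) = 7 \left(-24\right) \left(-3\right) = \left(-168\right) \left(-3\right) = 504$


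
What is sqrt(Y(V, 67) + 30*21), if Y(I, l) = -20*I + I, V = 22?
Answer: 2*sqrt(53) ≈ 14.560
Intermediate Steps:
Y(I, l) = -19*I
sqrt(Y(V, 67) + 30*21) = sqrt(-19*22 + 30*21) = sqrt(-418 + 630) = sqrt(212) = 2*sqrt(53)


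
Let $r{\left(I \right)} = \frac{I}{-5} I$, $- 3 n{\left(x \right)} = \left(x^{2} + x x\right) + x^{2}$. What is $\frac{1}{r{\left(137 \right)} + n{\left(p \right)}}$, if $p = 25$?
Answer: $- \frac{5}{21894} \approx -0.00022837$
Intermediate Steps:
$n{\left(x \right)} = - x^{2}$ ($n{\left(x \right)} = - \frac{\left(x^{2} + x x\right) + x^{2}}{3} = - \frac{\left(x^{2} + x^{2}\right) + x^{2}}{3} = - \frac{2 x^{2} + x^{2}}{3} = - \frac{3 x^{2}}{3} = - x^{2}$)
$r{\left(I \right)} = - \frac{I^{2}}{5}$ ($r{\left(I \right)} = I \left(- \frac{1}{5}\right) I = - \frac{I}{5} I = - \frac{I^{2}}{5}$)
$\frac{1}{r{\left(137 \right)} + n{\left(p \right)}} = \frac{1}{- \frac{137^{2}}{5} - 25^{2}} = \frac{1}{\left(- \frac{1}{5}\right) 18769 - 625} = \frac{1}{- \frac{18769}{5} - 625} = \frac{1}{- \frac{21894}{5}} = - \frac{5}{21894}$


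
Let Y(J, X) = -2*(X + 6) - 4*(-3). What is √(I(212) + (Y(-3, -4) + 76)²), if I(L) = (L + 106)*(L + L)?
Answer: 8*√2217 ≈ 376.68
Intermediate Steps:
I(L) = 2*L*(106 + L) (I(L) = (106 + L)*(2*L) = 2*L*(106 + L))
Y(J, X) = -2*X (Y(J, X) = -2*(6 + X) + 12 = (-12 - 2*X) + 12 = -2*X)
√(I(212) + (Y(-3, -4) + 76)²) = √(2*212*(106 + 212) + (-2*(-4) + 76)²) = √(2*212*318 + (8 + 76)²) = √(134832 + 84²) = √(134832 + 7056) = √141888 = 8*√2217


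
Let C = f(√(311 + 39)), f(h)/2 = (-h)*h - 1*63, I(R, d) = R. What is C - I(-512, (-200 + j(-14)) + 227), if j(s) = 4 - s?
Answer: -314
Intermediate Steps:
f(h) = -126 - 2*h² (f(h) = 2*((-h)*h - 1*63) = 2*(-h² - 63) = 2*(-63 - h²) = -126 - 2*h²)
C = -826 (C = -126 - 2*(√(311 + 39))² = -126 - 2*(√350)² = -126 - 2*(5*√14)² = -126 - 2*350 = -126 - 700 = -826)
C - I(-512, (-200 + j(-14)) + 227) = -826 - 1*(-512) = -826 + 512 = -314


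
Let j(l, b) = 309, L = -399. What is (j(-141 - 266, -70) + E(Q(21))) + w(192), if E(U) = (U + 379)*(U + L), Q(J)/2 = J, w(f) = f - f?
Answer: -149988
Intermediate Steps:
w(f) = 0
Q(J) = 2*J
E(U) = (-399 + U)*(379 + U) (E(U) = (U + 379)*(U - 399) = (379 + U)*(-399 + U) = (-399 + U)*(379 + U))
(j(-141 - 266, -70) + E(Q(21))) + w(192) = (309 + (-151221 + (2*21)² - 40*21)) + 0 = (309 + (-151221 + 42² - 20*42)) + 0 = (309 + (-151221 + 1764 - 840)) + 0 = (309 - 150297) + 0 = -149988 + 0 = -149988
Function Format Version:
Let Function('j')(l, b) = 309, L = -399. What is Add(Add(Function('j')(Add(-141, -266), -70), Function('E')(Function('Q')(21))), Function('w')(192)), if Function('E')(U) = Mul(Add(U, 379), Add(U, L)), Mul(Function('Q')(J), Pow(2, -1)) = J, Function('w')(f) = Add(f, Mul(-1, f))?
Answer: -149988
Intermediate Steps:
Function('w')(f) = 0
Function('Q')(J) = Mul(2, J)
Function('E')(U) = Mul(Add(-399, U), Add(379, U)) (Function('E')(U) = Mul(Add(U, 379), Add(U, -399)) = Mul(Add(379, U), Add(-399, U)) = Mul(Add(-399, U), Add(379, U)))
Add(Add(Function('j')(Add(-141, -266), -70), Function('E')(Function('Q')(21))), Function('w')(192)) = Add(Add(309, Add(-151221, Pow(Mul(2, 21), 2), Mul(-20, Mul(2, 21)))), 0) = Add(Add(309, Add(-151221, Pow(42, 2), Mul(-20, 42))), 0) = Add(Add(309, Add(-151221, 1764, -840)), 0) = Add(Add(309, -150297), 0) = Add(-149988, 0) = -149988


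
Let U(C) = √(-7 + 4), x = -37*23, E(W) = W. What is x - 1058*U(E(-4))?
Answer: -851 - 1058*I*√3 ≈ -851.0 - 1832.5*I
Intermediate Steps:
x = -851
U(C) = I*√3 (U(C) = √(-3) = I*√3)
x - 1058*U(E(-4)) = -851 - 1058*I*√3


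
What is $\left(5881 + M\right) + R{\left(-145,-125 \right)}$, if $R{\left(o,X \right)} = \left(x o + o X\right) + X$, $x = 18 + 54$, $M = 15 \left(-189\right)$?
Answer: $10606$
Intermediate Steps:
$M = -2835$
$x = 72$
$R{\left(o,X \right)} = X + 72 o + X o$ ($R{\left(o,X \right)} = \left(72 o + o X\right) + X = \left(72 o + X o\right) + X = X + 72 o + X o$)
$\left(5881 + M\right) + R{\left(-145,-125 \right)} = \left(5881 - 2835\right) - -7560 = 3046 - -7560 = 3046 + 7560 = 10606$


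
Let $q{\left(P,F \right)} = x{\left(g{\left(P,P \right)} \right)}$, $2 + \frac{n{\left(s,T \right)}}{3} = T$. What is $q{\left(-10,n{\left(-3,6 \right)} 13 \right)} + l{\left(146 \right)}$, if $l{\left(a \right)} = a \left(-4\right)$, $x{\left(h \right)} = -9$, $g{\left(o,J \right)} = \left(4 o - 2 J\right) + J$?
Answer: $-593$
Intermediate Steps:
$n{\left(s,T \right)} = -6 + 3 T$
$g{\left(o,J \right)} = - J + 4 o$ ($g{\left(o,J \right)} = \left(- 2 J + 4 o\right) + J = - J + 4 o$)
$l{\left(a \right)} = - 4 a$
$q{\left(P,F \right)} = -9$
$q{\left(-10,n{\left(-3,6 \right)} 13 \right)} + l{\left(146 \right)} = -9 - 584 = -593$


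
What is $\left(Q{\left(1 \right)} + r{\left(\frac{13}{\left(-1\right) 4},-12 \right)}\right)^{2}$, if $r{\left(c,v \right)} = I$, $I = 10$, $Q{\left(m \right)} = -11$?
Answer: $1$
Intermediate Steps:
$r{\left(c,v \right)} = 10$
$\left(Q{\left(1 \right)} + r{\left(\frac{13}{\left(-1\right) 4},-12 \right)}\right)^{2} = \left(-11 + 10\right)^{2} = \left(-1\right)^{2} = 1$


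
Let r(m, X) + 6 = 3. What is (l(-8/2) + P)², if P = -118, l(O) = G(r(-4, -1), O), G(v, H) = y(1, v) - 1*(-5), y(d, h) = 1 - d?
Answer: 12769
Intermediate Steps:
r(m, X) = -3 (r(m, X) = -6 + 3 = -3)
G(v, H) = 5 (G(v, H) = (1 - 1*1) - 1*(-5) = (1 - 1) + 5 = 0 + 5 = 5)
l(O) = 5
(l(-8/2) + P)² = (5 - 118)² = (-113)² = 12769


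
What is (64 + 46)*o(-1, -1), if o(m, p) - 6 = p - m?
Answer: 660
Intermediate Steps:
o(m, p) = 6 + p - m (o(m, p) = 6 + (p - m) = 6 + p - m)
(64 + 46)*o(-1, -1) = (64 + 46)*(6 - 1 - 1*(-1)) = 110*(6 - 1 + 1) = 110*6 = 660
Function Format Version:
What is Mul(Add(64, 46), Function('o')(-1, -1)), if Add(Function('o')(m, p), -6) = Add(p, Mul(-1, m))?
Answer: 660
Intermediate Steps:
Function('o')(m, p) = Add(6, p, Mul(-1, m)) (Function('o')(m, p) = Add(6, Add(p, Mul(-1, m))) = Add(6, p, Mul(-1, m)))
Mul(Add(64, 46), Function('o')(-1, -1)) = Mul(Add(64, 46), Add(6, -1, Mul(-1, -1))) = Mul(110, Add(6, -1, 1)) = Mul(110, 6) = 660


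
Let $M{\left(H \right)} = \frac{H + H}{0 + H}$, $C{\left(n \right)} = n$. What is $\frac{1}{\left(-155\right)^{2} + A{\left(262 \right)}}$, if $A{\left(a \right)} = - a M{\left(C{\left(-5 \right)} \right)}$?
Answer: $\frac{1}{23501} \approx 4.2551 \cdot 10^{-5}$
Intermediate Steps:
$M{\left(H \right)} = 2$ ($M{\left(H \right)} = \frac{2 H}{H} = 2$)
$A{\left(a \right)} = - 2 a$ ($A{\left(a \right)} = - a 2 = - 2 a$)
$\frac{1}{\left(-155\right)^{2} + A{\left(262 \right)}} = \frac{1}{\left(-155\right)^{2} - 524} = \frac{1}{24025 - 524} = \frac{1}{23501}$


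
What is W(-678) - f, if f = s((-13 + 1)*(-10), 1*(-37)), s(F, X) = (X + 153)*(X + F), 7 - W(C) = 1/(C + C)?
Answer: -13046075/1356 ≈ -9621.0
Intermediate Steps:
W(C) = 7 - 1/(2*C) (W(C) = 7 - 1/(C + C) = 7 - 1/(2*C))
s(F, X) = (153 + X)*(F + X)
f = 9628 (f = (1*(-37))**2 + 153*((-13 + 1)*(-10)) + 153*(1*(-37)) + ((-13 + 1)*(-10))*(1*(-37)) = (-37)**2 + 153*(-12*(-10)) + 153*(-37) - 12*(-10)*(-37) = 1369 + 153*120 - 5661 + 120*(-37) = 1369 + 18360 - 5661 - 4440 = 9628)
W(-678) - f = (7 - 1/2/(-678)) - 1*9628 = (7 - 1/2*(-1/678)) - 9628 = (7 + 1/1356) - 9628 = 9493/1356 - 9628 = -13046075/1356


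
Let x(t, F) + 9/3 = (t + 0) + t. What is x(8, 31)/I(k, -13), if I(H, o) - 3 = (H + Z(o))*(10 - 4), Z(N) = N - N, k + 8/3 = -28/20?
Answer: -65/107 ≈ -0.60748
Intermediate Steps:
k = -61/15 (k = -8/3 - 28/20 = -8/3 - 28*1/20 = -8/3 - 7/5 = -61/15 ≈ -4.0667)
x(t, F) = -3 + 2*t (x(t, F) = -3 + ((t + 0) + t) = -3 + (t + t) = -3 + 2*t)
Z(N) = 0
I(H, o) = 3 + 6*H (I(H, o) = 3 + (H + 0)*(10 - 4) = 3 + H*6 = 3 + 6*H)
x(8, 31)/I(k, -13) = (-3 + 2*8)/(3 + 6*(-61/15)) = (-3 + 16)/(3 - 122/5) = 13/(-107/5) = 13*(-5/107) = -65/107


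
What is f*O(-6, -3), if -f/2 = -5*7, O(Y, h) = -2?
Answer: -140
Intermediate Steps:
f = 70 (f = -(-10)*7 = -2*(-35) = 70)
f*O(-6, -3) = 70*(-2) = -140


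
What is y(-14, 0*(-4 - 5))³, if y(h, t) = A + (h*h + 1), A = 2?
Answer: 7880599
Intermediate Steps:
y(h, t) = 3 + h² (y(h, t) = 2 + (h*h + 1) = 2 + (h² + 1) = 2 + (1 + h²) = 3 + h²)
y(-14, 0*(-4 - 5))³ = (3 + (-14)²)³ = (3 + 196)³ = 199³ = 7880599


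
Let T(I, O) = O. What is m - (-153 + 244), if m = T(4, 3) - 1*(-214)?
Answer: 126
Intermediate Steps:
m = 217 (m = 3 - 1*(-214) = 3 + 214 = 217)
m - (-153 + 244) = 217 - (-153 + 244) = 217 - 1*91 = 217 - 91 = 126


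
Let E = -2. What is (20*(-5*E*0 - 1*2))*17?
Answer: -680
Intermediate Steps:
(20*(-5*E*0 - 1*2))*17 = (20*(-5*(-2)*0 - 1*2))*17 = (20*(10*0 - 2))*17 = (20*(0 - 2))*17 = (20*(-2))*17 = -40*17 = -680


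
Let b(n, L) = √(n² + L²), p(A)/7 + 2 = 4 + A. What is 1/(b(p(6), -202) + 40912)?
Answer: 10228/418436951 - 13*√65/836873902 ≈ 2.4318e-5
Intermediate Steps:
p(A) = 14 + 7*A (p(A) = -14 + 7*(4 + A) = -14 + (28 + 7*A) = 14 + 7*A)
b(n, L) = √(L² + n²)
1/(b(p(6), -202) + 40912) = 1/(√((-202)² + (14 + 7*6)²) + 40912) = 1/(√(40804 + (14 + 42)²) + 40912) = 1/(√(40804 + 56²) + 40912) = 1/(√(40804 + 3136) + 40912) = 1/(√43940 + 40912) = 1/(26*√65 + 40912) = 1/(40912 + 26*√65)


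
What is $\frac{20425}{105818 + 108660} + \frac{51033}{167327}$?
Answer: $\frac{14363109749}{35887960306} \approx 0.40022$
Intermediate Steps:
$\frac{20425}{105818 + 108660} + \frac{51033}{167327} = \frac{20425}{214478} + 51033 \cdot \frac{1}{167327} = 20425 \cdot \frac{1}{214478} + \frac{51033}{167327} = \frac{20425}{214478} + \frac{51033}{167327} = \frac{14363109749}{35887960306}$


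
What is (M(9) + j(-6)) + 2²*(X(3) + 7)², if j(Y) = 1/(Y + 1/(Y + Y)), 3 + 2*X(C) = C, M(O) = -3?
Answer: 14077/73 ≈ 192.84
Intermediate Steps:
X(C) = -3/2 + C/2
j(Y) = 1/(Y + 1/(2*Y))
(M(9) + j(-6)) + 2²*(X(3) + 7)² = (-3 + 2*(-6)/(1 + 2*(-6)²)) + 2²*((-3/2 + (½)*3) + 7)² = (-3 + 2*(-6)/(1 + 2*36)) + 4*((-3/2 + 3/2) + 7)² = (-3 + 2*(-6)/(1 + 72)) + 4*(0 + 7)² = (-3 + 2*(-6)/73) + 4*7² = (-3 + 2*(-6)*(1/73)) + 4*49 = (-3 - 12/73) + 196 = -231/73 + 196 = 14077/73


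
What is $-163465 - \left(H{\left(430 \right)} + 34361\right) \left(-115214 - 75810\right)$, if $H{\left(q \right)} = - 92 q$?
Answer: $-993297241$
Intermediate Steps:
$-163465 - \left(H{\left(430 \right)} + 34361\right) \left(-115214 - 75810\right) = -163465 - \left(\left(-92\right) 430 + 34361\right) \left(-115214 - 75810\right) = -163465 - \left(-39560 + 34361\right) \left(-191024\right) = -163465 - \left(-5199\right) \left(-191024\right) = -163465 - 993133776 = -993297241$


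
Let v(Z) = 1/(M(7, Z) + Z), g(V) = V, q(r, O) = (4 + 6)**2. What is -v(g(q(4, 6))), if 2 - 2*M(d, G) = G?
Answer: -1/51 ≈ -0.019608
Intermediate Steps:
M(d, G) = 1 - G/2
q(r, O) = 100 (q(r, O) = 10**2 = 100)
v(Z) = 1/(1 + Z/2) (v(Z) = 1/((1 - Z/2) + Z) = 1/(1 + Z/2))
-v(g(q(4, 6))) = -2/(2 + 100) = -2/102 = -1*1/51 = -1/51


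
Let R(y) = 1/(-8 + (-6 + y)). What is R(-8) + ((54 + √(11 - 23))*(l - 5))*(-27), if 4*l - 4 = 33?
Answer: -68162/11 - 459*I*√3/2 ≈ -6196.5 - 397.51*I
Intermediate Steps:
l = 37/4 (l = 1 + (¼)*33 = 1 + 33/4 = 37/4 ≈ 9.2500)
R(y) = 1/(-14 + y)
R(-8) + ((54 + √(11 - 23))*(l - 5))*(-27) = 1/(-14 - 8) + ((54 + √(11 - 23))*(37/4 - 5))*(-27) = 1/(-22) + ((54 + √(-12))*(17/4))*(-27) = -1/22 + ((54 + 2*I*√3)*(17/4))*(-27) = -1/22 + (459/2 + 17*I*√3/2)*(-27) = -1/22 + (-12393/2 - 459*I*√3/2) = -68162/11 - 459*I*√3/2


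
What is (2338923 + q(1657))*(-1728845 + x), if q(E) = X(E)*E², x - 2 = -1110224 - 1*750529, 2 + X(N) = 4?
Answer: -28107329980716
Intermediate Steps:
X(N) = 2 (X(N) = -2 + 4 = 2)
x = -1860751 (x = 2 + (-1110224 - 1*750529) = 2 + (-1110224 - 750529) = 2 - 1860753 = -1860751)
q(E) = 2*E²
(2338923 + q(1657))*(-1728845 + x) = (2338923 + 2*1657²)*(-1728845 - 1860751) = (2338923 + 2*2745649)*(-3589596) = (2338923 + 5491298)*(-3589596) = 7830221*(-3589596) = -28107329980716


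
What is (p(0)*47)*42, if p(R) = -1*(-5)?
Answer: 9870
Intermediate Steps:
p(R) = 5
(p(0)*47)*42 = (5*47)*42 = 235*42 = 9870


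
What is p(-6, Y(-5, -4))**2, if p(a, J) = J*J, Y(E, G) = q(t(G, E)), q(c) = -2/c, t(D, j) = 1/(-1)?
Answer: 16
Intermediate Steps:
t(D, j) = -1
Y(E, G) = 2 (Y(E, G) = -2/(-1) = -2*(-1) = 2)
p(a, J) = J**2
p(-6, Y(-5, -4))**2 = (2**2)**2 = 4**2 = 16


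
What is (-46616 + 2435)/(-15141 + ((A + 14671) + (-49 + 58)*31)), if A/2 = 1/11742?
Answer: 259386651/1121360 ≈ 231.31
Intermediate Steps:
A = 1/5871 (A = 2/11742 = 2*(1/11742) = 1/5871 ≈ 0.00017033)
(-46616 + 2435)/(-15141 + ((A + 14671) + (-49 + 58)*31)) = (-46616 + 2435)/(-15141 + ((1/5871 + 14671) + (-49 + 58)*31)) = -44181/(-15141 + (86133442/5871 + 9*31)) = -44181/(-15141 + (86133442/5871 + 279)) = -44181/(-15141 + 87771451/5871) = -44181/(-1121360/5871) = -44181*(-5871/1121360) = 259386651/1121360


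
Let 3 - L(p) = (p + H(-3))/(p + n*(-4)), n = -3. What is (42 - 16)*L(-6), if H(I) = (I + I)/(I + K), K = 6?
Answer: 338/3 ≈ 112.67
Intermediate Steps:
H(I) = 2*I/(6 + I) (H(I) = (I + I)/(I + 6) = (2*I)/(6 + I) = 2*I/(6 + I))
L(p) = 3 - (-2 + p)/(12 + p) (L(p) = 3 - (p + 2*(-3)/(6 - 3))/(p - 3*(-4)) = 3 - (p + 2*(-3)/3)/(p + 12) = 3 - (p + 2*(-3)*(⅓))/(12 + p) = 3 - (p - 2)/(12 + p) = 3 - (-2 + p)/(12 + p))
(42 - 16)*L(-6) = (42 - 16)*(2*(19 - 6)/(12 - 6)) = 26*(2*13/6) = 26*(2*(⅙)*13) = 26*(13/3) = 338/3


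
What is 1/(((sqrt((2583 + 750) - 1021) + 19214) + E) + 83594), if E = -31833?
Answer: 4175/296320489 - 2*sqrt(2)/296320489 ≈ 1.4080e-5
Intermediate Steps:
1/(((sqrt((2583 + 750) - 1021) + 19214) + E) + 83594) = 1/(((sqrt((2583 + 750) - 1021) + 19214) - 31833) + 83594) = 1/(((sqrt(3333 - 1021) + 19214) - 31833) + 83594) = 1/(((sqrt(2312) + 19214) - 31833) + 83594) = 1/(((34*sqrt(2) + 19214) - 31833) + 83594) = 1/(((19214 + 34*sqrt(2)) - 31833) + 83594) = 1/((-12619 + 34*sqrt(2)) + 83594) = 1/(70975 + 34*sqrt(2))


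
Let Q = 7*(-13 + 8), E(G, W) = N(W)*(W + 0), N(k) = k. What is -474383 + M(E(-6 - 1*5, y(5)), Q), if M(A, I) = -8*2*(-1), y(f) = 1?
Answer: -474367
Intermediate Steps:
E(G, W) = W**2 (E(G, W) = W*(W + 0) = W*W = W**2)
Q = -35 (Q = 7*(-5) = -35)
M(A, I) = 16 (M(A, I) = -16*(-1) = 16)
-474383 + M(E(-6 - 1*5, y(5)), Q) = -474383 + 16 = -474367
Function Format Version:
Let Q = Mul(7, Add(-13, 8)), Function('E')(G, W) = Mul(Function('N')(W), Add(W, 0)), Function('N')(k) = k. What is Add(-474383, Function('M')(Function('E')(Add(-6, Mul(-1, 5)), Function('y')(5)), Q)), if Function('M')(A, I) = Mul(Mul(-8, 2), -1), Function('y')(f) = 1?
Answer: -474367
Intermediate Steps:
Function('E')(G, W) = Pow(W, 2) (Function('E')(G, W) = Mul(W, Add(W, 0)) = Mul(W, W) = Pow(W, 2))
Q = -35 (Q = Mul(7, -5) = -35)
Function('M')(A, I) = 16 (Function('M')(A, I) = Mul(-16, -1) = 16)
Add(-474383, Function('M')(Function('E')(Add(-6, Mul(-1, 5)), Function('y')(5)), Q)) = Add(-474383, 16) = -474367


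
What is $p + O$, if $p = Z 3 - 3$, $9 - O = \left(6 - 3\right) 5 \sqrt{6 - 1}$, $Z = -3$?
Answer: $-3 - 15 \sqrt{5} \approx -36.541$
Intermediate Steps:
$O = 9 - 15 \sqrt{5}$ ($O = 9 - \left(6 - 3\right) 5 \sqrt{6 - 1} = 9 - 3 \cdot 5 \sqrt{5} = 9 - 15 \sqrt{5} \approx -24.541$)
$p = -12$ ($p = \left(-3\right) 3 - 3 = -9 - 3 = -12$)
$p + O = -12 + \left(9 - 15 \sqrt{5}\right) = -3 - 15 \sqrt{5}$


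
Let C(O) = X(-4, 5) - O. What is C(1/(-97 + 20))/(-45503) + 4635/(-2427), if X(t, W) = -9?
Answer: -5412704567/2834518379 ≈ -1.9096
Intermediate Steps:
C(O) = -9 - O
C(1/(-97 + 20))/(-45503) + 4635/(-2427) = (-9 - 1/(-97 + 20))/(-45503) + 4635/(-2427) = (-9 - 1/(-77))*(-1/45503) + 4635*(-1/2427) = (-9 - 1*(-1/77))*(-1/45503) - 1545/809 = (-9 + 1/77)*(-1/45503) - 1545/809 = -692/77*(-1/45503) - 1545/809 = 692/3503731 - 1545/809 = -5412704567/2834518379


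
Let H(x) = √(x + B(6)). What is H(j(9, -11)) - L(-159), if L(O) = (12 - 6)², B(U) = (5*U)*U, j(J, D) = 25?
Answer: -36 + √205 ≈ -21.682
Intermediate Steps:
B(U) = 5*U²
L(O) = 36 (L(O) = 6² = 36)
H(x) = √(180 + x) (H(x) = √(x + 5*6²) = √(x + 5*36) = √(x + 180) = √(180 + x))
H(j(9, -11)) - L(-159) = √(180 + 25) - 1*36 = √205 - 36 = -36 + √205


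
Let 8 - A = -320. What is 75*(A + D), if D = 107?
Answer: 32625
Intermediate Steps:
A = 328 (A = 8 - 1*(-320) = 8 + 320 = 328)
75*(A + D) = 75*(328 + 107) = 75*435 = 32625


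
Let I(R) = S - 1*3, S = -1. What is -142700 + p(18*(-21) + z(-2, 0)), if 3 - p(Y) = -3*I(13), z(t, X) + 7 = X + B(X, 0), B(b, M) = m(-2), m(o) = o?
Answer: -142709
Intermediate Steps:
B(b, M) = -2
z(t, X) = -9 + X (z(t, X) = -7 + (X - 2) = -7 + (-2 + X) = -9 + X)
I(R) = -4 (I(R) = -1 - 1*3 = -1 - 3 = -4)
p(Y) = -9 (p(Y) = 3 - (-3)*(-4) = 3 - 1*12 = 3 - 12 = -9)
-142700 + p(18*(-21) + z(-2, 0)) = -142700 - 9 = -142709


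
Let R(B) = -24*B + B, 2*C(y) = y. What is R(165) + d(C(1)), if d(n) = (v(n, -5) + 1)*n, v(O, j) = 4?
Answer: -7585/2 ≈ -3792.5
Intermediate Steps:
C(y) = y/2
d(n) = 5*n (d(n) = (4 + 1)*n = 5*n)
R(B) = -23*B
R(165) + d(C(1)) = -23*165 + 5*((½)*1) = -3795 + 5*(½) = -3795 + 5/2 = -7585/2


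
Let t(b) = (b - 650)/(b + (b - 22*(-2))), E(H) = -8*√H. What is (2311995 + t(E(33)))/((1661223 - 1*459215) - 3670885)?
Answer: -171088003/182696898 - 224*√33/334944313 ≈ -0.93646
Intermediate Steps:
t(b) = (-650 + b)/(44 + 2*b) (t(b) = (-650 + b)/(b + (b + 44)) = (-650 + b)/(b + (44 + b)) = (-650 + b)/(44 + 2*b))
(2311995 + t(E(33)))/((1661223 - 1*459215) - 3670885) = (2311995 + (-650 - 8*√33)/(2*(22 - 8*√33)))/((1661223 - 1*459215) - 3670885) = (2311995 + (-650 - 8*√33)/(2*(22 - 8*√33)))/((1661223 - 459215) - 3670885) = (2311995 + (-650 - 8*√33)/(2*(22 - 8*√33)))/(1202008 - 3670885) = (2311995 + (-650 - 8*√33)/(2*(22 - 8*√33)))/(-2468877) = (2311995 + (-650 - 8*√33)/(2*(22 - 8*√33)))*(-1/2468877) = -770665/822959 - (-650 - 8*√33)/(4937754*(22 - 8*√33))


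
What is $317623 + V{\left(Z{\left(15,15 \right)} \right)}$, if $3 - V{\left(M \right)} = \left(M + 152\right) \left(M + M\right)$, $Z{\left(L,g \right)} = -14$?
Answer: $321490$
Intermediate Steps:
$V{\left(M \right)} = 3 - 2 M \left(152 + M\right)$ ($V{\left(M \right)} = 3 - \left(M + 152\right) \left(M + M\right) = 3 - \left(152 + M\right) 2 M = 3 - 2 M \left(152 + M\right)$)
$317623 + V{\left(Z{\left(15,15 \right)} \right)} = 317623 - \left(-4259 + 392\right) = 317623 + \left(3 + 4256 - 392\right) = 317623 + 3867 = 321490$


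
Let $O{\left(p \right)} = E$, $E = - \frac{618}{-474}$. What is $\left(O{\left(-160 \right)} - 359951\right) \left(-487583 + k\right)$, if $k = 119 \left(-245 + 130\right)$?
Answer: $\frac{14254069880968}{79} \approx 1.8043 \cdot 10^{11}$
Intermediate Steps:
$k = -13685$ ($k = 119 \left(-115\right) = -13685$)
$E = \frac{103}{79}$ ($E = \left(-618\right) \left(- \frac{1}{474}\right) = \frac{103}{79} \approx 1.3038$)
$O{\left(p \right)} = \frac{103}{79}$
$\left(O{\left(-160 \right)} - 359951\right) \left(-487583 + k\right) = \left(\frac{103}{79} - 359951\right) \left(-487583 - 13685\right) = \left(- \frac{28436026}{79}\right) \left(-501268\right) = \frac{14254069880968}{79}$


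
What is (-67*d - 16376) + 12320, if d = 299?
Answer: -24089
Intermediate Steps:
(-67*d - 16376) + 12320 = (-67*299 - 16376) + 12320 = (-20033 - 16376) + 12320 = -36409 + 12320 = -24089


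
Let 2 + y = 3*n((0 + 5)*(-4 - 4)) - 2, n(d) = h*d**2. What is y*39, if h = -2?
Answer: -374556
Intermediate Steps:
n(d) = -2*d**2
y = -9604 (y = -2 + (3*(-2*(0 + 5)**2*(-4 - 4)**2) - 2) = -2 + (3*(-2*(5*(-8))**2) - 2) = -2 + (3*(-2*(-40)**2) - 2) = -2 + (3*(-2*1600) - 2) = -2 + (3*(-3200) - 2) = -2 + (-9600 - 2) = -2 - 9602 = -9604)
y*39 = -9604*39 = -374556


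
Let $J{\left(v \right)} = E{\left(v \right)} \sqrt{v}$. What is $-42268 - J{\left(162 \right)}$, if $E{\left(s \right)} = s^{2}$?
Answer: $-42268 - 236196 \sqrt{2} \approx -3.763 \cdot 10^{5}$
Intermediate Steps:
$J{\left(v \right)} = v^{\frac{5}{2}}$ ($J{\left(v \right)} = v^{2} \sqrt{v} = v^{\frac{5}{2}}$)
$-42268 - J{\left(162 \right)} = -42268 - 162^{\frac{5}{2}} = -42268 - 236196 \sqrt{2}$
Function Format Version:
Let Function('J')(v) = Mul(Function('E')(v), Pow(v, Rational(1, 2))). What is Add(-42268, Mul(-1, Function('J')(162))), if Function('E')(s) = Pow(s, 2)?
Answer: Add(-42268, Mul(-236196, Pow(2, Rational(1, 2)))) ≈ -3.7630e+5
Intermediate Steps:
Function('J')(v) = Pow(v, Rational(5, 2)) (Function('J')(v) = Mul(Pow(v, 2), Pow(v, Rational(1, 2))) = Pow(v, Rational(5, 2)))
Add(-42268, Mul(-1, Function('J')(162))) = Add(-42268, Mul(-1, Pow(162, Rational(5, 2)))) = Add(-42268, Mul(-1, Mul(236196, Pow(2, Rational(1, 2))))) = Add(-42268, Mul(-236196, Pow(2, Rational(1, 2))))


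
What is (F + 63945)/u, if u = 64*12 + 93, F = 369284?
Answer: 433229/861 ≈ 503.17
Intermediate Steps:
u = 861 (u = 768 + 93 = 861)
(F + 63945)/u = (369284 + 63945)/861 = 433229*(1/861) = 433229/861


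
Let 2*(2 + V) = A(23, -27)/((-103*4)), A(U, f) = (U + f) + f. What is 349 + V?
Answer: 285959/824 ≈ 347.04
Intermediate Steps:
A(U, f) = U + 2*f
V = -1617/824 (V = -2 + ((23 + 2*(-27))/((-103*4)))/2 = -2 + ((23 - 54)/(-412))/2 = -2 + (-31*(-1/412))/2 = -2 + (½)*(31/412) = -2 + 31/824 = -1617/824 ≈ -1.9624)
349 + V = 349 - 1617/824 = 285959/824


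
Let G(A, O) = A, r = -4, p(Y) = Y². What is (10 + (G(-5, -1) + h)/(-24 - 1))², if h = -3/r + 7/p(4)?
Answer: 16491721/160000 ≈ 103.07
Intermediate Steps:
h = 19/16 (h = -3/(-4) + 7/(4²) = -3*(-¼) + 7/16 = ¾ + 7*(1/16) = ¾ + 7/16 = 19/16 ≈ 1.1875)
(10 + (G(-5, -1) + h)/(-24 - 1))² = (10 + (-5 + 19/16)/(-24 - 1))² = (10 - 61/16/(-25))² = (10 - 61/16*(-1/25))² = (10 + 61/400)² = (4061/400)² = 16491721/160000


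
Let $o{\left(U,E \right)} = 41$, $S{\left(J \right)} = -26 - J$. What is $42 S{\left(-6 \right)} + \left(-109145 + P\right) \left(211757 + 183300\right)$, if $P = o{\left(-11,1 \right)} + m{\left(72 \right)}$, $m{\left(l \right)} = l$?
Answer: $-43073855664$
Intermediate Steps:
$P = 113$ ($P = 41 + 72 = 113$)
$42 S{\left(-6 \right)} + \left(-109145 + P\right) \left(211757 + 183300\right) = 42 \left(-26 - -6\right) + \left(-109145 + 113\right) \left(211757 + 183300\right) = 42 \left(-26 + 6\right) - 43073854824 = 42 \left(-20\right) - 43073854824 = -840 - 43073854824 = -43073855664$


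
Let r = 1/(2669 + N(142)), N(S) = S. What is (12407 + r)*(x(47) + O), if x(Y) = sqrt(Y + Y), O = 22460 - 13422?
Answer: 315209992964/2811 + 34876078*sqrt(94)/2811 ≈ 1.1225e+8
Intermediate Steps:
r = 1/2811 (r = 1/(2669 + 142) = 1/2811 ≈ 0.00035575)
O = 9038
x(Y) = sqrt(2)*sqrt(Y) (x(Y) = sqrt(2*Y) = sqrt(2)*sqrt(Y))
(12407 + r)*(x(47) + O) = (12407 + 1/2811)*(sqrt(2)*sqrt(47) + 9038) = 34876078*(sqrt(94) + 9038)/2811 = 34876078*(9038 + sqrt(94))/2811 = 315209992964/2811 + 34876078*sqrt(94)/2811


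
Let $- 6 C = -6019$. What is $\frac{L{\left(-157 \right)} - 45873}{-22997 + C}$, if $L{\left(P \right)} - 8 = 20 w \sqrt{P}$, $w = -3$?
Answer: $\frac{275190}{131963} + \frac{360 i \sqrt{157}}{131963} \approx 2.0854 + 0.034182 i$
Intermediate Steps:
$C = \frac{6019}{6}$ ($C = \left(- \frac{1}{6}\right) \left(-6019\right) = \frac{6019}{6} \approx 1003.2$)
$L{\left(P \right)} = 8 - 60 \sqrt{P}$ ($L{\left(P \right)} = 8 + 20 \left(-3\right) \sqrt{P} = 8 - 60 \sqrt{P}$)
$\frac{L{\left(-157 \right)} - 45873}{-22997 + C} = \frac{\left(8 - 60 \sqrt{-157}\right) - 45873}{-22997 + \frac{6019}{6}} = \frac{\left(8 - 60 i \sqrt{157}\right) - 45873}{- \frac{131963}{6}} = \left(\left(8 - 60 i \sqrt{157}\right) - 45873\right) \left(- \frac{6}{131963}\right) = \left(-45865 - 60 i \sqrt{157}\right) \left(- \frac{6}{131963}\right) = \frac{275190}{131963} + \frac{360 i \sqrt{157}}{131963}$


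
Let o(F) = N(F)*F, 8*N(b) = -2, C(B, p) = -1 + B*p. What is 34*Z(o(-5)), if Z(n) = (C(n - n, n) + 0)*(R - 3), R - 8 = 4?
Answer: -306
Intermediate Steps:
N(b) = -¼ (N(b) = (⅛)*(-2) = -¼)
o(F) = -F/4
R = 12 (R = 8 + 4 = 12)
Z(n) = -9 (Z(n) = ((-1 + (n - n)*n) + 0)*(12 - 3) = ((-1 + 0*n) + 0)*9 = ((-1 + 0) + 0)*9 = (-1 + 0)*9 = -1*9 = -9)
34*Z(o(-5)) = 34*(-9) = -306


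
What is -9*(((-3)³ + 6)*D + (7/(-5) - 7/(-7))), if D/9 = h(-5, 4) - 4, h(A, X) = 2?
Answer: -16992/5 ≈ -3398.4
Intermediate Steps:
D = -18 (D = 9*(2 - 4) = 9*(-2) = -18)
-9*(((-3)³ + 6)*D + (7/(-5) - 7/(-7))) = -9*(((-3)³ + 6)*(-18) + (7/(-5) - 7/(-7))) = -9*((-27 + 6)*(-18) + (7*(-⅕) - 7*(-⅐))) = -9*(-21*(-18) + (-7/5 + 1)) = -9*(378 - ⅖) = -9*1888/5 = -16992/5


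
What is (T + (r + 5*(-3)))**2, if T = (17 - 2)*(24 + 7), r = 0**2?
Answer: 202500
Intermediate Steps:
r = 0
T = 465 (T = 15*31 = 465)
(T + (r + 5*(-3)))**2 = (465 + (0 + 5*(-3)))**2 = (465 + (0 - 15))**2 = (465 - 15)**2 = 450**2 = 202500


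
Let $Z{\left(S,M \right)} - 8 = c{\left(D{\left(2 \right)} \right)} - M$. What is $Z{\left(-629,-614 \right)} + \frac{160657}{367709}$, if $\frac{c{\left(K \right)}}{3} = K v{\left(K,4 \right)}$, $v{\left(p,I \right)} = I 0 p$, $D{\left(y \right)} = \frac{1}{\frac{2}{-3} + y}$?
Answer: $\frac{228875655}{367709} \approx 622.44$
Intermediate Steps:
$D{\left(y \right)} = \frac{1}{- \frac{2}{3} + y}$ ($D{\left(y \right)} = \frac{1}{2 \left(- \frac{1}{3}\right) + y} = \frac{1}{- \frac{2}{3} + y}$)
$v{\left(p,I \right)} = 0$ ($v{\left(p,I \right)} = 0 p = 0$)
$c{\left(K \right)} = 0$ ($c{\left(K \right)} = 3 K 0 = 3 \cdot 0 = 0$)
$Z{\left(S,M \right)} = 8 - M$ ($Z{\left(S,M \right)} = 8 + \left(0 - M\right) = 8 - M$)
$Z{\left(-629,-614 \right)} + \frac{160657}{367709} = \left(8 - -614\right) + \frac{160657}{367709} = \left(8 + 614\right) + 160657 \cdot \frac{1}{367709} = 622 + \frac{160657}{367709} = \frac{228875655}{367709}$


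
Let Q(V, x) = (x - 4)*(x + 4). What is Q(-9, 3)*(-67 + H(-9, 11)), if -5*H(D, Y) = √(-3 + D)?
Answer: 469 + 14*I*√3/5 ≈ 469.0 + 4.8497*I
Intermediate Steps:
Q(V, x) = (-4 + x)*(4 + x)
H(D, Y) = -√(-3 + D)/5
Q(-9, 3)*(-67 + H(-9, 11)) = (-16 + 3²)*(-67 - √(-3 - 9)/5) = (-16 + 9)*(-67 - 2*I*√3/5) = -7*(-67 - 2*I*√3/5) = 469 + 14*I*√3/5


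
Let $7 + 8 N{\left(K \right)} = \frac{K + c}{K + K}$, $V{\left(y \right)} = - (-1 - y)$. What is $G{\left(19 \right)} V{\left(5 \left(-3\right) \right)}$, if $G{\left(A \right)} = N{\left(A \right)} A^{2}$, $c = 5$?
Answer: $\frac{16093}{4} \approx 4023.3$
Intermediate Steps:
$V{\left(y \right)} = 1 + y$
$N{\left(K \right)} = - \frac{7}{8} + \frac{5 + K}{16 K}$ ($N{\left(K \right)} = - \frac{7}{8} + \frac{\left(K + 5\right) \frac{1}{K + K}}{8} = - \frac{7}{8} + \frac{\left(5 + K\right) \frac{1}{2 K}}{8} = - \frac{7}{8} + \frac{\frac{1}{2} \frac{1}{K} \left(5 + K\right)}{8} = - \frac{7}{8} + \frac{5 + K}{16 K}$)
$G{\left(A \right)} = \frac{A \left(5 - 13 A\right)}{16}$ ($G{\left(A \right)} = \frac{5 - 13 A}{16 A} A^{2} = \frac{A \left(5 - 13 A\right)}{16}$)
$G{\left(19 \right)} V{\left(5 \left(-3\right) \right)} = \frac{1}{16} \cdot 19 \left(5 - 247\right) \left(1 + 5 \left(-3\right)\right) = \frac{1}{16} \cdot 19 \left(5 - 247\right) \left(1 - 15\right) = \frac{1}{16} \cdot 19 \left(-242\right) \left(-14\right) = \left(- \frac{2299}{8}\right) \left(-14\right) = \frac{16093}{4}$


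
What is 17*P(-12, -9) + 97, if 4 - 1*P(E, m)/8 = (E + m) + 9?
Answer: 2273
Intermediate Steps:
P(E, m) = -40 - 8*E - 8*m (P(E, m) = 32 - 8*((E + m) + 9) = 32 - 8*(9 + E + m) = 32 + (-72 - 8*E - 8*m) = -40 - 8*E - 8*m)
17*P(-12, -9) + 97 = 17*(-40 - 8*(-12) - 8*(-9)) + 97 = 17*(-40 + 96 + 72) + 97 = 17*128 + 97 = 2176 + 97 = 2273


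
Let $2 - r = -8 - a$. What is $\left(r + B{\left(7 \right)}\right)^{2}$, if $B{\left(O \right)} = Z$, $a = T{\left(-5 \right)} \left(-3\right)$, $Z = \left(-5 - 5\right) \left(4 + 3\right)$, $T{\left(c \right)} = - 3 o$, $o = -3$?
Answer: $7569$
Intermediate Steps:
$T{\left(c \right)} = 9$ ($T{\left(c \right)} = \left(-3\right) \left(-3\right) = 9$)
$Z = -70$ ($Z = \left(-10\right) 7 = -70$)
$a = -27$ ($a = 9 \left(-3\right) = -27$)
$B{\left(O \right)} = -70$
$r = -17$ ($r = 2 - \left(-8 - -27\right) = 2 - \left(-8 + 27\right) = 2 - 19 = -17$)
$\left(r + B{\left(7 \right)}\right)^{2} = \left(-17 - 70\right)^{2} = \left(-87\right)^{2} = 7569$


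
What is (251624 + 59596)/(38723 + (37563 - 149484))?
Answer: -155610/36599 ≈ -4.2518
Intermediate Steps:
(251624 + 59596)/(38723 + (37563 - 149484)) = 311220/(38723 - 111921) = 311220/(-73198) = 311220*(-1/73198) = -155610/36599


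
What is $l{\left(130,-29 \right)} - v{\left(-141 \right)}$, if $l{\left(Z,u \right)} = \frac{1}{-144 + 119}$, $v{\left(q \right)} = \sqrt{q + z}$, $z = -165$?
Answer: $- \frac{1}{25} - 3 i \sqrt{34} \approx -0.04 - 17.493 i$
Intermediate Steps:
$v{\left(q \right)} = \sqrt{-165 + q}$ ($v{\left(q \right)} = \sqrt{q - 165} = \sqrt{-165 + q}$)
$l{\left(Z,u \right)} = - \frac{1}{25}$ ($l{\left(Z,u \right)} = \frac{1}{-25} = - \frac{1}{25}$)
$l{\left(130,-29 \right)} - v{\left(-141 \right)} = - \frac{1}{25} - \sqrt{-165 - 141} = - \frac{1}{25} - \sqrt{-306} = - \frac{1}{25} - 3 i \sqrt{34}$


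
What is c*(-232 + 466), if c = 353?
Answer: 82602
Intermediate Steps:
c*(-232 + 466) = 353*(-232 + 466) = 353*234 = 82602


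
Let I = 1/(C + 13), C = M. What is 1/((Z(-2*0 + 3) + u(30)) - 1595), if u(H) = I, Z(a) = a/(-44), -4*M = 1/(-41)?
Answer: -93852/149693123 ≈ -0.00062696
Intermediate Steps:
M = 1/164 (M = -1/(4*(-41)) = -(-1)/(4*41) = -¼*(-1/41) = 1/164 ≈ 0.0060976)
C = 1/164 ≈ 0.0060976
Z(a) = -a/44 (Z(a) = a*(-1/44) = -a/44)
I = 164/2133 (I = 1/(1/164 + 13) = 1/(2133/164) = 164/2133 ≈ 0.076887)
u(H) = 164/2133
1/((Z(-2*0 + 3) + u(30)) - 1595) = 1/((-(-2*0 + 3)/44 + 164/2133) - 1595) = 1/((-(0 + 3)/44 + 164/2133) - 1595) = 1/((-1/44*3 + 164/2133) - 1595) = 1/((-3/44 + 164/2133) - 1595) = 1/(817/93852 - 1595) = 1/(-149693123/93852) = -93852/149693123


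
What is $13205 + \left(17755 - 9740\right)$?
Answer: $21220$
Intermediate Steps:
$13205 + \left(17755 - 9740\right) = 13205 + 8015 = 21220$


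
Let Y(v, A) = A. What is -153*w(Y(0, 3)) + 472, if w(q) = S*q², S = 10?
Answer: -13298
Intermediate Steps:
w(q) = 10*q²
-153*w(Y(0, 3)) + 472 = -1530*3² + 472 = -1530*9 + 472 = -153*90 + 472 = -13770 + 472 = -13298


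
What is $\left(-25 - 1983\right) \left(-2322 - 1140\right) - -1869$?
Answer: $6953565$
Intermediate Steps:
$\left(-25 - 1983\right) \left(-2322 - 1140\right) - -1869 = \left(-2008\right) \left(-3462\right) + 1869 = 6951696 + 1869 = 6953565$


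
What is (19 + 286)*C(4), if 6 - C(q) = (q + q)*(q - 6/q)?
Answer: -4270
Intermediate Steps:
C(q) = 6 - 2*q*(q - 6/q) (C(q) = 6 - (q + q)*(q - 6/q) = 6 - 2*q*(q - 6/q))
(19 + 286)*C(4) = (19 + 286)*(18 - 2*4²) = 305*(18 - 2*16) = 305*(18 - 32) = 305*(-14) = -4270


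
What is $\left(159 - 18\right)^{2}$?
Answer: $19881$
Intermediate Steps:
$\left(159 - 18\right)^{2} = 141^{2} = 19881$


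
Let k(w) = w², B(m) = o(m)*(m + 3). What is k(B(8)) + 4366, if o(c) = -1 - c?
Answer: 14167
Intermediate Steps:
B(m) = (-1 - m)*(3 + m) (B(m) = (-1 - m)*(m + 3) = (-1 - m)*(3 + m))
k(B(8)) + 4366 = (-(1 + 8)*(3 + 8))² + 4366 = (-1*9*11)² + 4366 = (-99)² + 4366 = 9801 + 4366 = 14167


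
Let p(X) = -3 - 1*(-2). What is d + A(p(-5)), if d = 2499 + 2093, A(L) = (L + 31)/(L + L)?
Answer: 4577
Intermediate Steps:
p(X) = -1 (p(X) = -3 + 2 = -1)
A(L) = (31 + L)/(2*L) (A(L) = (31 + L)/((2*L)) = (31 + L)*(1/(2*L)) = (31 + L)/(2*L))
d = 4592
d + A(p(-5)) = 4592 + (½)*(31 - 1)/(-1) = 4592 + (½)*(-1)*30 = 4592 - 15 = 4577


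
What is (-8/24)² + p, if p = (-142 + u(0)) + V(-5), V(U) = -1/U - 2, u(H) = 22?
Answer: -5476/45 ≈ -121.69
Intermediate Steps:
V(U) = -2 - 1/U
p = -609/5 (p = (-142 + 22) + (-2 - 1/(-5)) = -120 + (-2 - 1*(-⅕)) = -120 + (-2 + ⅕) = -120 - 9/5 = -609/5 ≈ -121.80)
(-8/24)² + p = (-8/24)² - 609/5 = (-8*1/24)² - 609/5 = (-⅓)² - 609/5 = ⅑ - 609/5 = -5476/45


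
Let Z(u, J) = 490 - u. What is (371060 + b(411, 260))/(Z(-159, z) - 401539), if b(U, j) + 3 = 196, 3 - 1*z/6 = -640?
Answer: -123751/133630 ≈ -0.92607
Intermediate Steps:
z = 3858 (z = 18 - 6*(-640) = 18 + 3840 = 3858)
b(U, j) = 193 (b(U, j) = -3 + 196 = 193)
(371060 + b(411, 260))/(Z(-159, z) - 401539) = (371060 + 193)/((490 - 1*(-159)) - 401539) = 371253/((490 + 159) - 401539) = 371253/(649 - 401539) = 371253/(-400890) = 371253*(-1/400890) = -123751/133630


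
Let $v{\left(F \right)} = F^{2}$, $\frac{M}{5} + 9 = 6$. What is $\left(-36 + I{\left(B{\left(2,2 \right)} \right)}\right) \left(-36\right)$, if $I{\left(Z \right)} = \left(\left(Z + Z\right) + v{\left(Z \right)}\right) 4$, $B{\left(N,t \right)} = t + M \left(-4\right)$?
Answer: $-570096$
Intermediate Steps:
$M = -15$ ($M = -45 + 5 \cdot 6 = -45 + 30 = -15$)
$B{\left(N,t \right)} = 60 + t$ ($B{\left(N,t \right)} = t - -60 = t + 60 = 60 + t$)
$I{\left(Z \right)} = 4 Z^{2} + 8 Z$ ($I{\left(Z \right)} = \left(\left(Z + Z\right) + Z^{2}\right) 4 = \left(2 Z + Z^{2}\right) 4 = \left(Z^{2} + 2 Z\right) 4 = 4 Z^{2} + 8 Z$)
$\left(-36 + I{\left(B{\left(2,2 \right)} \right)}\right) \left(-36\right) = \left(-36 + 4 \left(60 + 2\right) \left(2 + \left(60 + 2\right)\right)\right) \left(-36\right) = \left(-36 + 4 \cdot 62 \left(2 + 62\right)\right) \left(-36\right) = \left(-36 + 4 \cdot 62 \cdot 64\right) \left(-36\right) = \left(-36 + 15872\right) \left(-36\right) = 15836 \left(-36\right) = -570096$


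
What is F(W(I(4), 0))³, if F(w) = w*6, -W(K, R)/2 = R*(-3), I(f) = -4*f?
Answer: 0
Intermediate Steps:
W(K, R) = 6*R (W(K, R) = -2*R*(-3) = -(-6)*R = 6*R)
F(w) = 6*w
F(W(I(4), 0))³ = (6*(6*0))³ = (6*0)³ = 0³ = 0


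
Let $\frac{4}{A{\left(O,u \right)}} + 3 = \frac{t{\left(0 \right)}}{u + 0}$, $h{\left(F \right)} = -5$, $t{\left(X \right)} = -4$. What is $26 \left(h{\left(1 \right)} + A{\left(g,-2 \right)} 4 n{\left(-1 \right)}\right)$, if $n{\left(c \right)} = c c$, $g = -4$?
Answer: $-546$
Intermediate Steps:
$n{\left(c \right)} = c^{2}$
$A{\left(O,u \right)} = \frac{4}{-3 - \frac{4}{u}}$ ($A{\left(O,u \right)} = \frac{4}{-3 - \frac{4}{u + 0}} = \frac{4}{-3 - \frac{4}{u}}$)
$26 \left(h{\left(1 \right)} + A{\left(g,-2 \right)} 4 n{\left(-1 \right)}\right) = 26 \left(-5 + \left(-4\right) \left(-2\right) \frac{1}{4 + 3 \left(-2\right)} 4 \left(-1\right)^{2}\right) = 26 \left(-5 + \left(-4\right) \left(-2\right) \frac{1}{4 - 6} \cdot 4 \cdot 1\right) = 26 \left(-5 + \left(-4\right) \left(-2\right) \frac{1}{-2} \cdot 4 \cdot 1\right) = 26 \left(-5 + \left(-4\right) \left(-2\right) \left(- \frac{1}{2}\right) 4 \cdot 1\right) = 26 \left(-5 + \left(-4\right) 4 \cdot 1\right) = 26 \left(-5 - 16\right) = 26 \left(-21\right) = -546$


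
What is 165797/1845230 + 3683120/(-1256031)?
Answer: -941136763699/331095154590 ≈ -2.8425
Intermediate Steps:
165797/1845230 + 3683120/(-1256031) = 165797*(1/1845230) + 3683120*(-1/1256031) = 165797/1845230 - 526160/179433 = -941136763699/331095154590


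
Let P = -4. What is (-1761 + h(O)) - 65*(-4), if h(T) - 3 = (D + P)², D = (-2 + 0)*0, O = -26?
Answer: -1482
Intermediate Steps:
D = 0 (D = -2*0 = 0)
h(T) = 19 (h(T) = 3 + (0 - 4)² = 3 + (-4)² = 3 + 16 = 19)
(-1761 + h(O)) - 65*(-4) = (-1761 + 19) - 65*(-4) = -1742 + 260 = -1482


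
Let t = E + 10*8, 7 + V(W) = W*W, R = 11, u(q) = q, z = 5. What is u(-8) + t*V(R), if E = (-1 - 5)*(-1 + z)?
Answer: 6376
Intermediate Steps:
V(W) = -7 + W² (V(W) = -7 + W*W = -7 + W²)
E = -24 (E = (-1 - 5)*(-1 + 5) = -6*4 = -24)
t = 56 (t = -24 + 10*8 = -24 + 80 = 56)
u(-8) + t*V(R) = -8 + 56*(-7 + 11²) = -8 + 56*(-7 + 121) = -8 + 56*114 = -8 + 6384 = 6376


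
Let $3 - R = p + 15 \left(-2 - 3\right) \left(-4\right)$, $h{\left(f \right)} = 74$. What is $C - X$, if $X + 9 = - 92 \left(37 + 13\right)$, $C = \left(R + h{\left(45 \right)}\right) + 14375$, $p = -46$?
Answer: $18807$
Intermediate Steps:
$R = -251$ ($R = 3 - \left(-46 + 15 \left(-2 - 3\right) \left(-4\right)\right) = 3 - \left(-46 + 15 \left(\left(-5\right) \left(-4\right)\right)\right) = 3 - \left(-46 + 15 \cdot 20\right) = 3 - \left(-46 + 300\right) = 3 - 254 = -251$)
$C = 14198$ ($C = \left(-251 + 74\right) + 14375 = -177 + 14375 = 14198$)
$X = -4609$ ($X = -9 - 92 \left(37 + 13\right) = -9 - 4600 = -4609$)
$C - X = 14198 - -4609 = 14198 + 4609 = 18807$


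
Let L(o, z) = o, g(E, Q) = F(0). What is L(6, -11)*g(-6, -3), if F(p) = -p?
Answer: 0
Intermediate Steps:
g(E, Q) = 0 (g(E, Q) = -1*0 = 0)
L(6, -11)*g(-6, -3) = 6*0 = 0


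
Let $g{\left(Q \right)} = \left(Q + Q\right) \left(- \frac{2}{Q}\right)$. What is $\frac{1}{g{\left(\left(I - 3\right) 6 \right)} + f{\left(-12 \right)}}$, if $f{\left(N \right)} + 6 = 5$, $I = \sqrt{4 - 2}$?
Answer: $- \frac{1}{5} \approx -0.2$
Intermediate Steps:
$I = \sqrt{2} \approx 1.4142$
$f{\left(N \right)} = -1$ ($f{\left(N \right)} = -6 + 5 = -1$)
$g{\left(Q \right)} = -4$ ($g{\left(Q \right)} = 2 Q \left(- \frac{2}{Q}\right) = -4$)
$\frac{1}{g{\left(\left(I - 3\right) 6 \right)} + f{\left(-12 \right)}} = \frac{1}{-4 - 1} = \frac{1}{-5} = - \frac{1}{5}$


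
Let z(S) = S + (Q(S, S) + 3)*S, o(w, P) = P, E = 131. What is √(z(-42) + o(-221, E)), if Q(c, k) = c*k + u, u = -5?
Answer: I*√73915 ≈ 271.87*I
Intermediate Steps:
Q(c, k) = -5 + c*k (Q(c, k) = c*k - 5 = -5 + c*k)
z(S) = S + S*(-2 + S²) (z(S) = S + ((-5 + S*S) + 3)*S = S + ((-5 + S²) + 3)*S = S + (-2 + S²)*S = S + S*(-2 + S²))
√(z(-42) + o(-221, E)) = √(((-42)³ - 1*(-42)) + 131) = √((-74088 + 42) + 131) = √(-74046 + 131) = √(-73915) = I*√73915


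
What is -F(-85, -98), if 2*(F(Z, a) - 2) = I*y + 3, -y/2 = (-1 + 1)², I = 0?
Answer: -7/2 ≈ -3.5000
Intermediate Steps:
y = 0 (y = -2*(-1 + 1)² = -2*0² = -2*0 = 0)
F(Z, a) = 7/2 (F(Z, a) = 2 + (0*0 + 3)/2 = 2 + (0 + 3)/2 = 2 + (½)*3 = 2 + 3/2 = 7/2)
-F(-85, -98) = -1*7/2 = -7/2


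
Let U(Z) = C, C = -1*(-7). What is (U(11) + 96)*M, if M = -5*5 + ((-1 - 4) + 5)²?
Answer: -2575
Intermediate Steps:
C = 7
M = -25 (M = -25 + (-5 + 5)² = -25 + 0² = -25 + 0 = -25)
U(Z) = 7
(U(11) + 96)*M = (7 + 96)*(-25) = 103*(-25) = -2575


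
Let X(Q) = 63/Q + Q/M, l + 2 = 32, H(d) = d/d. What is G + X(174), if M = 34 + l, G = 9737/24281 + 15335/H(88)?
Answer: 345618452595/22532768 ≈ 15338.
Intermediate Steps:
H(d) = 1
G = 372358872/24281 (G = 9737/24281 + 15335/1 = 9737*(1/24281) + 15335*1 = 9737/24281 + 15335 = 372358872/24281 ≈ 15335.)
l = 30 (l = -2 + 32 = 30)
M = 64 (M = 34 + 30 = 64)
X(Q) = 63/Q + Q/64
G + X(174) = 372358872/24281 + (63/174 + (1/64)*174) = 372358872/24281 + (63*(1/174) + 87/32) = 372358872/24281 + (21/58 + 87/32) = 372358872/24281 + 2859/928 = 345618452595/22532768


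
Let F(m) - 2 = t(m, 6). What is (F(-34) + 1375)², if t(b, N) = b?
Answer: 1803649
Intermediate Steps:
F(m) = 2 + m
(F(-34) + 1375)² = ((2 - 34) + 1375)² = (-32 + 1375)² = 1343² = 1803649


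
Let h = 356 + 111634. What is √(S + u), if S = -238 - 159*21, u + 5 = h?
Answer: 2*√27102 ≈ 329.25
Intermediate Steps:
h = 111990
u = 111985 (u = -5 + 111990 = 111985)
S = -3577 (S = -238 - 3339 = -3577)
√(S + u) = √(-3577 + 111985) = √108408 = 2*√27102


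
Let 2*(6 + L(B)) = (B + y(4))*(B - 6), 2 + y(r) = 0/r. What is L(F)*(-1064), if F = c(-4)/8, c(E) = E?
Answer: -2261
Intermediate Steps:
y(r) = -2 (y(r) = -2 + 0/r = -2 + 0 = -2)
F = -½ (F = -4/8 = -4*⅛ = -½ ≈ -0.50000)
L(B) = -6 + (-6 + B)*(-2 + B)/2 (L(B) = -6 + ((B - 2)*(B - 6))/2 = -6 + ((-2 + B)*(-6 + B))/2 = -6 + ((-6 + B)*(-2 + B))/2 = -6 + (-6 + B)*(-2 + B)/2)
L(F)*(-1064) = ((½)*(-½)*(-8 - ½))*(-1064) = ((½)*(-½)*(-17/2))*(-1064) = (17/8)*(-1064) = -2261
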